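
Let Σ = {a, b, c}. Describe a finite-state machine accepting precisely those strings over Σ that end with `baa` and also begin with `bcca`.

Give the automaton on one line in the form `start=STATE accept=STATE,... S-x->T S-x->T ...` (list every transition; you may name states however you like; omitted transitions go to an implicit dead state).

Handle the two conditions separately and then intersect. The first has 4 states tracking how much of the suffix `baa` has currently been matched; the second has 6 states tracking whether the input so far still matches the prefix `bcca`. A product state is a pair (one from each), accepting exactly when both do. After merging equivalent states the machine shrinks.
A 9-state machine:
        a   b   c  
>  q0   q1  q2  q1 
   q1   q1  q1  q1 
   q2   q1  q1  q3 
   q3   q1  q1  q4 
   q4   q5  q1  q1 
   q5   q5  q6  q5 
   q6   q7  q6  q5 
   q7   q8  q6  q5 
 * q8   q5  q6  q5 
(> = start, * = accepting)

start=q0 accept=q8 q0-a->q1 q0-b->q2 q0-c->q1 q1-a->q1 q1-b->q1 q1-c->q1 q2-a->q1 q2-b->q1 q2-c->q3 q3-a->q1 q3-b->q1 q3-c->q4 q4-a->q5 q4-b->q1 q4-c->q1 q5-a->q5 q5-b->q6 q5-c->q5 q6-a->q7 q6-b->q6 q6-c->q5 q7-a->q8 q7-b->q6 q7-c->q5 q8-a->q5 q8-b->q6 q8-c->q5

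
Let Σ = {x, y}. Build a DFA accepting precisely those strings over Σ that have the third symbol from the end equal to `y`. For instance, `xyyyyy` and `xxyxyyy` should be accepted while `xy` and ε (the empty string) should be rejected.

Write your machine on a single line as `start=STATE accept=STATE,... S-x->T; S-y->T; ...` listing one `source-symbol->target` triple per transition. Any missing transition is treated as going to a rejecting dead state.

start=s0; accept=s11,s12,s13,s14; s0-x->s1; s0-y->s2; s1-x->s3; s1-y->s4; s2-x->s5; s2-y->s6; s3-x->s7; s3-y->s8; s4-x->s9; s4-y->s10; s5-x->s11; s5-y->s12; s6-x->s13; s6-y->s14; s7-x->s7; s7-y->s8; s8-x->s9; s8-y->s10; s9-x->s11; s9-y->s12; s10-x->s13; s10-y->s14; s11-x->s7; s11-y->s8; s12-x->s9; s12-y->s10; s13-x->s11; s13-y->s12; s14-x->s13; s14-y->s14

A DFA must remember the last 3 symbols (since which symbol is third-to-last isn't known until the input ends). Use one state per possible window of the last ≤3 symbols; accept from those whose window starts with `y`.
With 15 states:
          x    y  
>  s0     s1   s2 
   s1     s3   s4 
   s2     s5   s6 
   s3     s7   s8 
   s4     s9  s10 
   s5    s11  s12 
   s6    s13  s14 
   s7     s7   s8 
   s8     s9  s10 
   s9    s11  s12 
   s10   s13  s14 
 * s11    s7   s8 
 * s12    s9  s10 
 * s13   s11  s12 
 * s14   s13  s14 
(> = start, * = accepting)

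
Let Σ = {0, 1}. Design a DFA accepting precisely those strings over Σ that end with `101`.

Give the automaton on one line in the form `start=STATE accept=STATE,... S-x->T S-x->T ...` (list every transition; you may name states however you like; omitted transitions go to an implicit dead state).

Remember how much of `101` the current input suffix matches. State S0 means no match yet; S1 means the last symbol is `1`; S2 means the last 2 symbols are `10`; S3 means the last 3 symbols are `101`. Only S3 accepts. On a mismatch, fall back to the longest proper suffix that is still a prefix of `101`.
        0   1  
>  S0   S0  S1 
   S1   S2  S1 
   S2   S0  S3 
 * S3   S2  S1 
(> = start, * = accepting)

start=S0 accept=S3 S0-0->S0 S0-1->S1 S1-0->S2 S1-1->S1 S2-0->S0 S2-1->S3 S3-0->S2 S3-1->S1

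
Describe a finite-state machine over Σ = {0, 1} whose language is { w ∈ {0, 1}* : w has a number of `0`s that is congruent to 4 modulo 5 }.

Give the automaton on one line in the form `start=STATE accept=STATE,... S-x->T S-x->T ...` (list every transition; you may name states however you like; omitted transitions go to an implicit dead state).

The only thing that matters is how many `0`s have appeared, reduced mod 5. Use one state per residue: q0 for 0, …, q4 for 4. Reading `0` moves to the next residue; anything else stays put. q4 is accepting.
With 5 states:
        0   1  
>  q0   q1  q0 
   q1   q2  q1 
   q2   q3  q2 
   q3   q4  q3 
 * q4   q0  q4 
(> = start, * = accepting)

start=q0 accept=q4 q0-0->q1 q0-1->q0 q1-0->q2 q1-1->q1 q2-0->q3 q2-1->q2 q3-0->q4 q3-1->q3 q4-0->q0 q4-1->q4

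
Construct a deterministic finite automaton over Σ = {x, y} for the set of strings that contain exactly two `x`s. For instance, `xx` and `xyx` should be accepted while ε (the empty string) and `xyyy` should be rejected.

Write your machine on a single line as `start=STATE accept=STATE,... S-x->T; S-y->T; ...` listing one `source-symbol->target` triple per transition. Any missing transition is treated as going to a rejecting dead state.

start=q0; accept=q2; q0-x->q1; q0-y->q0; q1-x->q2; q1-y->q1; q2-x->q3; q2-y->q2; q3-x->q3; q3-y->q3

Only the number of `x`s matters, and only up to 3. Make a chain q0 → q1 → q2 → q3 advanced by each `x` (with q3 absorbing); every other symbol self-loops. The accepting set is {q2}.
4 states suffice.
        x   y  
>  q0   q1  q0 
   q1   q2  q1 
 * q2   q3  q2 
   q3   q3  q3 
(> = start, * = accepting)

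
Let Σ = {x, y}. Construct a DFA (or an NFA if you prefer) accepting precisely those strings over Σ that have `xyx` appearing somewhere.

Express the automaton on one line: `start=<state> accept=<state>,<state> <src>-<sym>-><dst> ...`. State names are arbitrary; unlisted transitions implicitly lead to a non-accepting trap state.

start=S0 accept=S3 S0-x->S1 S0-y->S0 S1-x->S1 S1-y->S2 S2-x->S3 S2-y->S0 S3-x->S3 S3-y->S3

States S0..S2 record the length of the longest prefix of `xyx` that matches the current input suffix. Reaching S3 means `xyx` has been seen, and we stay there forever. Accept from S3.
A 4-state machine:
        x   y  
>  S0   S1  S0 
   S1   S1  S2 
   S2   S3  S0 
 * S3   S3  S3 
(> = start, * = accepting)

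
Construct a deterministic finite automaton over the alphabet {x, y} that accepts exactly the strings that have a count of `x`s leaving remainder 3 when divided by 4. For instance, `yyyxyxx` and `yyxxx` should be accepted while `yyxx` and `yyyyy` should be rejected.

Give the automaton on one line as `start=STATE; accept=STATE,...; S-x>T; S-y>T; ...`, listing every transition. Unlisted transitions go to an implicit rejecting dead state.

The only thing that matters is how many `x`s have appeared, reduced mod 4. Use one state per residue: q0 for 0, …, q3 for 3. Reading `x` moves to the next residue; anything else stays put. q3 is accepting.
4 states suffice.
        x   y  
>  q0   q1  q0 
   q1   q2  q1 
   q2   q3  q2 
 * q3   q0  q3 
(> = start, * = accepting)

start=q0; accept=q3; q0-x>q1; q0-y>q0; q1-x>q2; q1-y>q1; q2-x>q3; q2-y>q2; q3-x>q0; q3-y>q3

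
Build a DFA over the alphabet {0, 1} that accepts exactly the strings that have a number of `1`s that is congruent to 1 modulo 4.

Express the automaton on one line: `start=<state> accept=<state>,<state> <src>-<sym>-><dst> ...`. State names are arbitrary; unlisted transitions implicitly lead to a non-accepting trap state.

The only thing that matters is how many `1`s have appeared, reduced mod 4. Use one state per residue: s0 for 0, …, s3 for 3. Reading `1` moves to the next residue; anything else stays put. s1 is accepting.
        0   1  
>  s0   s0  s1 
 * s1   s1  s2 
   s2   s2  s3 
   s3   s3  s0 
(> = start, * = accepting)

start=s0 accept=s1 s0-0->s0 s0-1->s1 s1-0->s1 s1-1->s2 s2-0->s2 s2-1->s3 s3-0->s3 s3-1->s0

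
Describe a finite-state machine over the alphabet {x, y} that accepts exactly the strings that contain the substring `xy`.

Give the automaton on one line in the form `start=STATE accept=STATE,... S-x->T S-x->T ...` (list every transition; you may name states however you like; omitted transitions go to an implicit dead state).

start=q0 accept=q2 q0-x->q1 q0-y->q0 q1-x->q1 q1-y->q2 q2-x->q2 q2-y->q2

Track how much of `xy` has been matched so far: state q0 is no progress, q2 is the absorbing accept state reached once `xy` has occurred. Intermediate states record partial matches; on a mismatch, fall back to the longest reusable overlap.
A 3-state machine:
        x   y  
>  q0   q1  q0 
   q1   q1  q2 
 * q2   q2  q2 
(> = start, * = accepting)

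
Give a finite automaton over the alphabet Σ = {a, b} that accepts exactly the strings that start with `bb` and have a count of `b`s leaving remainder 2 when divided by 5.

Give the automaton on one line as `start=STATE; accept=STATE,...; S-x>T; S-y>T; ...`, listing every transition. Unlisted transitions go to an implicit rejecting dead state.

Handle the two conditions separately and then intersect. One (4 states) tracks whether the input so far still matches the prefix `bb`; the other (5 states) tracks the count of `b`s modulo 5. Each combined state is a pair, one component from each; accept when both components accept.
With 12 states:
          a    b  
>  s0     s1   s2 
   s1     s1   s3 
   s2     s3   s4 
   s3     s3   s5 
 * s4     s4   s6 
   s5     s5   s7 
   s6     s6   s8 
   s7     s7   s9 
   s8     s8  s10 
   s9     s9   s1 
   s10   s10  s11 
   s11   s11   s4 
(> = start, * = accepting)

start=s0; accept=s4; s0-a>s1; s0-b>s2; s1-a>s1; s1-b>s3; s2-a>s3; s2-b>s4; s3-a>s3; s3-b>s5; s4-a>s4; s4-b>s6; s5-a>s5; s5-b>s7; s6-a>s6; s6-b>s8; s7-a>s7; s7-b>s9; s8-a>s8; s8-b>s10; s9-a>s9; s9-b>s1; s10-a>s10; s10-b>s11; s11-a>s11; s11-b>s4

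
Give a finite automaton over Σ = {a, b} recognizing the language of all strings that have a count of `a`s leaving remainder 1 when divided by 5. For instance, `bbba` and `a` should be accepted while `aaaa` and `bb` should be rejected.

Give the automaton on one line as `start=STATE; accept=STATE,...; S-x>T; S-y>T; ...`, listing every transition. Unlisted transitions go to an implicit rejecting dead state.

start=q0; accept=q1; q0-a>q1; q0-b>q0; q1-a>q2; q1-b>q1; q2-a>q3; q2-b>q2; q3-a>q4; q3-b>q3; q4-a>q0; q4-b>q4

Keep the running count of `a`s modulo 5: each `a` advances along the cycle q0 → q1 → q2 → q3 → q4 → q0 while other symbols loop. Accept at q1.
5 states suffice.
        a   b  
>  q0   q1  q0 
 * q1   q2  q1 
   q2   q3  q2 
   q3   q4  q3 
   q4   q0  q4 
(> = start, * = accepting)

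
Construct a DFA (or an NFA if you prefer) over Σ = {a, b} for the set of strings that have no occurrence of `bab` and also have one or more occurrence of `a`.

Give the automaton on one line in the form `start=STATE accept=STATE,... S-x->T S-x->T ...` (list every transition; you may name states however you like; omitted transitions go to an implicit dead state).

start=q0 accept=q1,q3,q4,q5,q6,q7 q0-a->q1 q0-b->q2 q1-a->q3 q1-b->q4 q2-a->q5 q2-b->q2 q3-a->q3 q3-b->q6 q4-a->q7 q4-b->q4 q5-a->q3 q5-b->q8 q6-a->q7 q6-b->q6 q7-a->q3 q7-b->q9 q8-a->q9 q8-b->q8 q9-a->q9 q9-b->q9

Handle the two conditions separately and then intersect. One (4 states) tracks partial matches of the forbidden pattern `bab`; the other (3 states) tracks the count of `a`s, saturating at 2. Each combined state is a pair, one component from each; accept when both components accept.
A 10-state machine:
        a   b  
>  q0   q1  q2 
 * q1   q3  q4 
   q2   q5  q2 
 * q3   q3  q6 
 * q4   q7  q4 
 * q5   q3  q8 
 * q6   q7  q6 
 * q7   q3  q9 
   q8   q9  q8 
   q9   q9  q9 
(> = start, * = accepting)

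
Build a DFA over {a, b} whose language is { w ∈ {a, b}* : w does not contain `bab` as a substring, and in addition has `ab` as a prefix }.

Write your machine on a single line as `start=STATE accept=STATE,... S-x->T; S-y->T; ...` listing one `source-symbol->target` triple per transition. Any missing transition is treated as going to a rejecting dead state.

start=q0; accept=q4,q6,q8; q0-a->q1; q0-b->q2; q1-a->q3; q1-b->q4; q2-a->q5; q2-b->q2; q3-a->q3; q3-b->q2; q4-a->q6; q4-b->q4; q5-a->q3; q5-b->q7; q6-a->q8; q6-b->q9; q7-a->q7; q7-b->q7; q8-a->q8; q8-b->q4; q9-a->q9; q9-b->q9

Build one automaton per condition and run them in lockstep. The first has 4 states tracking partial matches of the forbidden pattern `bab`; the second has 4 states tracking whether the input so far still matches the prefix `ab`. A product state is a pair (one from each), accepting exactly when both do.
        a   b  
>  q0   q1  q2 
   q1   q3  q4 
   q2   q5  q2 
   q3   q3  q2 
 * q4   q6  q4 
   q5   q3  q7 
 * q6   q8  q9 
   q7   q7  q7 
 * q8   q8  q4 
   q9   q9  q9 
(> = start, * = accepting)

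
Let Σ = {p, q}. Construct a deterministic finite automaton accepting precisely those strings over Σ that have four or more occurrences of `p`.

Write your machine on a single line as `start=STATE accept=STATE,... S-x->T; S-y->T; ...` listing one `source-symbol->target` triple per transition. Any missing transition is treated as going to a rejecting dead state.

Only the number of `p`s matters, and only up to 5. Make a chain S0 → S1 → S2 → S3 → S4 → S5 advanced by each `p` (with S5 absorbing); every other symbol self-loops. The accepting set is {S4, S5}.
6 states suffice.
        p   q  
>  S0   S1  S0 
   S1   S2  S1 
   S2   S3  S2 
   S3   S4  S3 
 * S4   S5  S4 
 * S5   S5  S5 
(> = start, * = accepting)

start=S0; accept=S4,S5; S0-p->S1; S0-q->S0; S1-p->S2; S1-q->S1; S2-p->S3; S2-q->S2; S3-p->S4; S3-q->S3; S4-p->S5; S4-q->S4; S5-p->S5; S5-q->S5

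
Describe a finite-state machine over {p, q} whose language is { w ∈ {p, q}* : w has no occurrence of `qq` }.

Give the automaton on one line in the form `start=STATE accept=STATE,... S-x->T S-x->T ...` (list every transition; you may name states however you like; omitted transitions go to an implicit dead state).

This is the complement of 'contains `qq`'. Use the same substring-matching states — A through C holding how much of `qq` has just been matched — but flip the accepting set: everything except the trap C accepts.
With 3 states:
       p  q 
>* A   A  B 
 * B   A  C 
   C   C  C 
(> = start, * = accepting)

start=A accept=A,B A-p->A A-q->B B-p->A B-q->C C-p->C C-q->C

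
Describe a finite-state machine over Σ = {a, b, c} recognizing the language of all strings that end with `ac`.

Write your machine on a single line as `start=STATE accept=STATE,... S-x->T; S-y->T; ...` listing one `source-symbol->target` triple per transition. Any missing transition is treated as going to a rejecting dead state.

start=q0; accept=q2; q0-a->q1; q0-b->q0; q0-c->q0; q1-a->q1; q1-b->q0; q1-c->q2; q2-a->q1; q2-b->q0; q2-c->q0

Remember how much of `ac` the current input suffix matches. State q0 means no match yet; q1 means the last symbol is `a`; q2 means the last 2 symbols are `ac`. Only q2 accepts. On a mismatch, fall back to the longest proper suffix that is still a prefix of `ac`.
        a   b   c  
>  q0   q1  q0  q0 
   q1   q1  q0  q2 
 * q2   q1  q0  q0 
(> = start, * = accepting)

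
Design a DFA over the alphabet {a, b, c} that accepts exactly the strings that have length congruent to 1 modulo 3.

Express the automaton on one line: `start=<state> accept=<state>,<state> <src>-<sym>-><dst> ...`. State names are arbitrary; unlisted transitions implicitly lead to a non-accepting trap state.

start=s0 accept=s1 s0-a->s1 s0-b->s1 s0-c->s1 s1-a->s2 s1-b->s2 s1-c->s2 s2-a->s0 s2-b->s0 s2-c->s0

Count input length modulo 3: every symbol advances one step around the cycle s0 → s1 → s2 → s0. Accept at s1.
3 states suffice.
        a   b   c  
>  s0   s1  s1  s1 
 * s1   s2  s2  s2 
   s2   s0  s0  s0 
(> = start, * = accepting)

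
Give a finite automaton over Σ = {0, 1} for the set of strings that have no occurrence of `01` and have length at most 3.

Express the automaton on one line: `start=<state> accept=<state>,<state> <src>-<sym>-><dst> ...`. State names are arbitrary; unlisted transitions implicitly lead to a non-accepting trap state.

Build one automaton per condition and run them in lockstep. One (3 states) tracks partial matches of the forbidden pattern `01`; the other (5 states) tracks the input length, saturating at 4. Each combined state is a pair, one component from each; accept when both components accept. After merging equivalent states the machine shrinks.
With 7 states:
        0   1  
>* q0   q1  q2 
 * q1   q3  q4 
 * q2   q3  q5 
 * q3   q6  q4 
   q4   q4  q4 
 * q5   q6  q6 
 * q6   q4  q4 
(> = start, * = accepting)

start=q0 accept=q0,q1,q2,q3,q5,q6 q0-0->q1 q0-1->q2 q1-0->q3 q1-1->q4 q2-0->q3 q2-1->q5 q3-0->q6 q3-1->q4 q4-0->q4 q4-1->q4 q5-0->q6 q5-1->q6 q6-0->q4 q6-1->q4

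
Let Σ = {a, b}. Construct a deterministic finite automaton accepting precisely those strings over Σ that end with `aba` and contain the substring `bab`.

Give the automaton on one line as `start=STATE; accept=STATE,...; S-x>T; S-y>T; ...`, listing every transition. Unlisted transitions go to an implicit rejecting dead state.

Run two small machines in parallel and take their product. One (4 states) tracks how much of the suffix `aba` has currently been matched; the other (4 states) tracks whether and how much of `bab` has been seen. Each combined state is a pair, one component from each; accept when both components accept. Equivalent product states are then merged.
        a   b  
>  q0   q0  q1 
   q1   q2  q1 
   q2   q0  q3 
   q3   q4  q5 
 * q4   q6  q3 
   q5   q6  q5 
   q6   q6  q3 
(> = start, * = accepting)

start=q0; accept=q4; q0-a>q0; q0-b>q1; q1-a>q2; q1-b>q1; q2-a>q0; q2-b>q3; q3-a>q4; q3-b>q5; q4-a>q6; q4-b>q3; q5-a>q6; q5-b>q5; q6-a>q6; q6-b>q3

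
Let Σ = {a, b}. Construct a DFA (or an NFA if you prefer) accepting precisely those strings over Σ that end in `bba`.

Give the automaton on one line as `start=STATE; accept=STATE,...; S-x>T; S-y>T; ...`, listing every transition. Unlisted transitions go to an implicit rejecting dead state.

start=s0; accept=s3; s0-a>s0; s0-b>s1; s1-a>s0; s1-b>s2; s2-a>s3; s2-b>s2; s3-a>s0; s3-b>s1

Remember how much of `bba` the current input suffix matches. State s0 means no match yet; s1 means the last symbol is `b`; s2 means the last 2 symbols are `bb`; s3 means the last 3 symbols are `bba`. Only s3 accepts. On a mismatch, fall back to the longest proper suffix that is still a prefix of `bba`.
        a   b  
>  s0   s0  s1 
   s1   s0  s2 
   s2   s3  s2 
 * s3   s0  s1 
(> = start, * = accepting)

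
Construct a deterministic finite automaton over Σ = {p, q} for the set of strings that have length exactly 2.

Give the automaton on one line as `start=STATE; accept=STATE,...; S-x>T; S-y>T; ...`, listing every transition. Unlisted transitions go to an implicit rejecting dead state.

We only need to distinguish lengths 0, 1, …, 2, and '>2'. Chain S0 → S1 → S2 → S3 on every symbol, with S3 looping. Accepting states: {S2}.
4 states suffice.
        p   q  
>  S0   S1  S1 
   S1   S2  S2 
 * S2   S3  S3 
   S3   S3  S3 
(> = start, * = accepting)

start=S0; accept=S2; S0-p>S1; S0-q>S1; S1-p>S2; S1-q>S2; S2-p>S3; S2-q>S3; S3-p>S3; S3-q>S3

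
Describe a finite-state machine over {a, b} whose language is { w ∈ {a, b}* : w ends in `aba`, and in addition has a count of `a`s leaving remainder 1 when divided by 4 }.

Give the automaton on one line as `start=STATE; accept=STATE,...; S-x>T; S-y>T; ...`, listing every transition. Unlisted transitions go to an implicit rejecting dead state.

Build one automaton per condition and run them in lockstep. The first has 4 states tracking how much of the suffix `aba` has currently been matched; the second has 4 states tracking the count of `a`s modulo 4. A product state is a pair (one from each), accepting exactly when both do. Equivalent product states are then merged.
7 states suffice.
        a   b  
>  q0   q1  q0 
   q1   q2  q1 
   q2   q3  q2 
   q3   q4  q3 
   q4   q1  q5 
   q5   q6  q0 
 * q6   q2  q1 
(> = start, * = accepting)

start=q0; accept=q6; q0-a>q1; q0-b>q0; q1-a>q2; q1-b>q1; q2-a>q3; q2-b>q2; q3-a>q4; q3-b>q3; q4-a>q1; q4-b>q5; q5-a>q6; q5-b>q0; q6-a>q2; q6-b>q1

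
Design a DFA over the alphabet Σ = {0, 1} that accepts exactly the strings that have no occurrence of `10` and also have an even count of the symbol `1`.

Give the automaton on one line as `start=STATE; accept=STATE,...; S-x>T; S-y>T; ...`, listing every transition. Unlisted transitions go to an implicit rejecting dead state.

start=q0; accept=q0,q3; q0-0>q0; q0-1>q1; q1-0>q2; q1-1>q3; q2-0>q2; q2-1>q4; q3-0>q4; q3-1>q1; q4-0>q4; q4-1>q2

Handle the two conditions separately and then intersect. The first has 3 states tracking partial matches of the forbidden pattern `10`; the second has 2 states tracking the count of `1`s modulo 2. A product state is a pair (one from each), accepting exactly when both do.
A 5-state machine:
        0   1  
>* q0   q0  q1 
   q1   q2  q3 
   q2   q2  q4 
 * q3   q4  q1 
   q4   q4  q2 
(> = start, * = accepting)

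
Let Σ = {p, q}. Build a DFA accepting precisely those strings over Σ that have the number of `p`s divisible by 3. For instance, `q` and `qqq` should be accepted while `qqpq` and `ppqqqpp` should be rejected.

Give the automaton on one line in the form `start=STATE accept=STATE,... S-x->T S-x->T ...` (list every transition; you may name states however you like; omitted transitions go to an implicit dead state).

Keep the running count of `p`s modulo 3: each `p` advances along the cycle A → B → C → A while other symbols loop. Accept at A.
3 states suffice.
       p  q 
>* A   B  A 
   B   C  B 
   C   A  C 
(> = start, * = accepting)

start=A accept=A A-p->B A-q->A B-p->C B-q->B C-p->A C-q->C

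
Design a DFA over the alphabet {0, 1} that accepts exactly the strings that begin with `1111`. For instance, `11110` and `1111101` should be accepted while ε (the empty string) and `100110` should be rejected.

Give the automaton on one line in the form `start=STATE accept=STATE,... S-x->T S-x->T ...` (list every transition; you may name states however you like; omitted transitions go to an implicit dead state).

Check the first 4 symbols one by one: A through D record how many have matched `1111` so far; any wrong symbol goes to the dead state F. After all 4 match we enter the accepting sink E.
       0  1 
>  A   F  B 
   B   F  C 
   C   F  D 
   D   F  E 
 * E   E  E 
   F   F  F 
(> = start, * = accepting)

start=A accept=E A-0->F A-1->B B-0->F B-1->C C-0->F C-1->D D-0->F D-1->E E-0->E E-1->E F-0->F F-1->F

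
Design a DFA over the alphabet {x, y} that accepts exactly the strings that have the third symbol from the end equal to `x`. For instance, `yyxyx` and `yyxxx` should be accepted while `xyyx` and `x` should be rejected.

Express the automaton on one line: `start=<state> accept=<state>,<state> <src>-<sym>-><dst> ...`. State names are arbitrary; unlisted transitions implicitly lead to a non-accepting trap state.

A DFA must remember the last 3 symbols (since which symbol is third-to-last isn't known until the input ends). Use one state per possible window of the last ≤3 symbols; accept from those whose window starts with `x`.
A 15-state machine:
       x  y 
>  A   B  C 
   B   D  E 
   C   F  G 
   D   H  I 
   E   J  K 
   F   L  M 
   G   N  O 
 * H   H  I 
 * I   J  K 
 * J   L  M 
 * K   N  O 
   L   H  I 
   M   J  K 
   N   L  M 
   O   N  O 
(> = start, * = accepting)

start=A accept=H,I,J,K A-x->B A-y->C B-x->D B-y->E C-x->F C-y->G D-x->H D-y->I E-x->J E-y->K F-x->L F-y->M G-x->N G-y->O H-x->H H-y->I I-x->J I-y->K J-x->L J-y->M K-x->N K-y->O L-x->H L-y->I M-x->J M-y->K N-x->L N-y->M O-x->N O-y->O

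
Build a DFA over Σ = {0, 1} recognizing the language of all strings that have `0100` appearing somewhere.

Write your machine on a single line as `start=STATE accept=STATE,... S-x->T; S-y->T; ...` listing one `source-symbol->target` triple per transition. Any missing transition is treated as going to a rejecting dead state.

start=q0; accept=q4; q0-0->q1; q0-1->q0; q1-0->q1; q1-1->q2; q2-0->q3; q2-1->q0; q3-0->q4; q3-1->q2; q4-0->q4; q4-1->q4

Track how much of `0100` has been matched so far: state q0 is no progress, q4 is the absorbing accept state reached once `0100` has occurred. Intermediate states record partial matches; on a mismatch, fall back to the longest reusable overlap.
5 states suffice.
        0   1  
>  q0   q1  q0 
   q1   q1  q2 
   q2   q3  q0 
   q3   q4  q2 
 * q4   q4  q4 
(> = start, * = accepting)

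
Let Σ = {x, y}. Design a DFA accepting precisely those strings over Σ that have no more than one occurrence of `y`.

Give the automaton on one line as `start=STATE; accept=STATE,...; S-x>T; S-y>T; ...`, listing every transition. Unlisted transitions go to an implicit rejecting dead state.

start=S0; accept=S0,S1; S0-x>S0; S0-y>S1; S1-x>S1; S1-y>S2; S2-x>S2; S2-y>S2

Count `y`s, saturating at 2: state S0 means no `y` yet, S1 means one `y` seen, S2 means more than one. Each `y` increments (capped at S2); other symbols loop. Accept from {S0, S1}.
        x   y  
>* S0   S0  S1 
 * S1   S1  S2 
   S2   S2  S2 
(> = start, * = accepting)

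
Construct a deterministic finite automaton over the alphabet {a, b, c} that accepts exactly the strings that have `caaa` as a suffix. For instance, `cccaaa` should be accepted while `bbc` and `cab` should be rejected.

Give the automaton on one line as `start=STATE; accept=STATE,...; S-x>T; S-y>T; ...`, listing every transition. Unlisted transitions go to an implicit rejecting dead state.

Remember how much of `caaa` the current input suffix matches. State s0 means no match yet; s1 means the last symbol is `c`; s2 means the last 2 symbols are `ca`; s3 means the last 3 symbols are `caa`; s4 means the last 4 symbols are `caaa`. Only s4 accepts. On a mismatch, fall back to the longest proper suffix that is still a prefix of `caaa`.
        a   b   c  
>  s0   s0  s0  s1 
   s1   s2  s0  s1 
   s2   s3  s0  s1 
   s3   s4  s0  s1 
 * s4   s0  s0  s1 
(> = start, * = accepting)

start=s0; accept=s4; s0-a>s0; s0-b>s0; s0-c>s1; s1-a>s2; s1-b>s0; s1-c>s1; s2-a>s3; s2-b>s0; s2-c>s1; s3-a>s4; s3-b>s0; s3-c>s1; s4-a>s0; s4-b>s0; s4-c>s1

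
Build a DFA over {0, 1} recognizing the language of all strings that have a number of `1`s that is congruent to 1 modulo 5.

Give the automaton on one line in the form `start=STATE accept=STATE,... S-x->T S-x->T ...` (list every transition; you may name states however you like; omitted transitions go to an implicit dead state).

Keep the running count of `1`s modulo 5: each `1` advances along the cycle S0 → S1 → S2 → S3 → S4 → S0 while other symbols loop. Accept at S1.
A 5-state machine:
        0   1  
>  S0   S0  S1 
 * S1   S1  S2 
   S2   S2  S3 
   S3   S3  S4 
   S4   S4  S0 
(> = start, * = accepting)

start=S0 accept=S1 S0-0->S0 S0-1->S1 S1-0->S1 S1-1->S2 S2-0->S2 S2-1->S3 S3-0->S3 S3-1->S4 S4-0->S4 S4-1->S0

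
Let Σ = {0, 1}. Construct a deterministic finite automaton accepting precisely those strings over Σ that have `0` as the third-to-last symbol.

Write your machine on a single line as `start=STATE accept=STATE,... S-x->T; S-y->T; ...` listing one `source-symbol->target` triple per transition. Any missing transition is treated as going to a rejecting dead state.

start=q0; accept=q7,q8,q9,q10; q0-0->q1; q0-1->q2; q1-0->q3; q1-1->q4; q2-0->q5; q2-1->q6; q3-0->q7; q3-1->q8; q4-0->q9; q4-1->q10; q5-0->q11; q5-1->q12; q6-0->q13; q6-1->q14; q7-0->q7; q7-1->q8; q8-0->q9; q8-1->q10; q9-0->q11; q9-1->q12; q10-0->q13; q10-1->q14; q11-0->q7; q11-1->q8; q12-0->q9; q12-1->q10; q13-0->q11; q13-1->q12; q14-0->q13; q14-1->q14

Because acceptance depends on a position counted from the end, the machine has to buffer the most recent 3 symbols. Make each state the string of the last up-to-3 symbols read; on input `x` shift the window left and append `x`. Accept when the buffered window has length 3 and begins with `0`.
A 15-state machine:
          0    1  
>  q0     q1   q2 
   q1     q3   q4 
   q2     q5   q6 
   q3     q7   q8 
   q4     q9  q10 
   q5    q11  q12 
   q6    q13  q14 
 * q7     q7   q8 
 * q8     q9  q10 
 * q9    q11  q12 
 * q10   q13  q14 
   q11    q7   q8 
   q12    q9  q10 
   q13   q11  q12 
   q14   q13  q14 
(> = start, * = accepting)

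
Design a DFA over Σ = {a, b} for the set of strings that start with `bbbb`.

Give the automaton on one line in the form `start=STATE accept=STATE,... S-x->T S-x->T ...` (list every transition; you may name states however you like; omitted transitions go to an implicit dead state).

start=s0 accept=s4 s0-a->s5 s0-b->s1 s1-a->s5 s1-b->s2 s2-a->s5 s2-b->s3 s3-a->s5 s3-b->s4 s4-a->s4 s4-b->s4 s5-a->s5 s5-b->s5

Walk along `bbbb` while the input agrees: from s0 take `b` to s1, and so on. Any deviation drops to the rejecting sink s5. Once s4 is reached the prefix is confirmed and every continuation is accepted.
6 states suffice.
        a   b  
>  s0   s5  s1 
   s1   s5  s2 
   s2   s5  s3 
   s3   s5  s4 
 * s4   s4  s4 
   s5   s5  s5 
(> = start, * = accepting)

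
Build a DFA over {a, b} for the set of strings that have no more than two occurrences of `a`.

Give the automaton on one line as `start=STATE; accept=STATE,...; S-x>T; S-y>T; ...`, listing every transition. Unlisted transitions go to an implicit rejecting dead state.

Count `a`s, saturating at 3: states q0 through q2 mean 0 through 2 `a`s seen; q3 means more than 2. Each `a` increments (capped at q3); other symbols loop. Accept from {q0, q1, q2}.
A 4-state machine:
        a   b  
>* q0   q1  q0 
 * q1   q2  q1 
 * q2   q3  q2 
   q3   q3  q3 
(> = start, * = accepting)

start=q0; accept=q0,q1,q2; q0-a>q1; q0-b>q0; q1-a>q2; q1-b>q1; q2-a>q3; q2-b>q2; q3-a>q3; q3-b>q3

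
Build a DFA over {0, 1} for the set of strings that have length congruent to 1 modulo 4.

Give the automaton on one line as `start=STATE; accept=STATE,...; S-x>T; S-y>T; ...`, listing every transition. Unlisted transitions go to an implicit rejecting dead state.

Count input length modulo 4: every symbol advances one step around the cycle s0 → s1 → s2 → s3 → s0. Accept at s1.
A 4-state machine:
        0   1  
>  s0   s1  s1 
 * s1   s2  s2 
   s2   s3  s3 
   s3   s0  s0 
(> = start, * = accepting)

start=s0; accept=s1; s0-0>s1; s0-1>s1; s1-0>s2; s1-1>s2; s2-0>s3; s2-1>s3; s3-0>s0; s3-1>s0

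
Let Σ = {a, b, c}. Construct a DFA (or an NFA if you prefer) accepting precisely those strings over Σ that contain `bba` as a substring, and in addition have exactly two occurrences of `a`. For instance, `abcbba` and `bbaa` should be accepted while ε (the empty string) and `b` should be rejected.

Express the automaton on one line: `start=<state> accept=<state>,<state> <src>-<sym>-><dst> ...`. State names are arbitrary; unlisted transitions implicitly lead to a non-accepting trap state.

Build one automaton per condition and run them in lockstep. The first has 4 states tracking whether and how much of `bba` has been seen; the second has 4 states tracking the count of `a`s, saturating at 3. A product state is a pair (one from each), accepting exactly when both do.
15 states suffice.
          a    b    c  
>  s0     s1   s2   s0 
   s1     s3   s4   s1 
   s2     s1   s5   s0 
   s3     s6   s7   s3 
   s4     s3   s8   s1 
   s5     s9   s5   s0 
   s6     s6  s10   s6 
   s7     s6  s11   s3 
   s8    s12   s8   s1 
   s9    s12   s9   s9 
   s10    s6  s13   s6 
   s11   s14  s11   s3 
 * s12   s14  s12  s12 
   s13   s14  s13   s6 
   s14   s14  s14  s14 
(> = start, * = accepting)

start=s0 accept=s12 s0-a->s1 s0-b->s2 s0-c->s0 s1-a->s3 s1-b->s4 s1-c->s1 s2-a->s1 s2-b->s5 s2-c->s0 s3-a->s6 s3-b->s7 s3-c->s3 s4-a->s3 s4-b->s8 s4-c->s1 s5-a->s9 s5-b->s5 s5-c->s0 s6-a->s6 s6-b->s10 s6-c->s6 s7-a->s6 s7-b->s11 s7-c->s3 s8-a->s12 s8-b->s8 s8-c->s1 s9-a->s12 s9-b->s9 s9-c->s9 s10-a->s6 s10-b->s13 s10-c->s6 s11-a->s14 s11-b->s11 s11-c->s3 s12-a->s14 s12-b->s12 s12-c->s12 s13-a->s14 s13-b->s13 s13-c->s6 s14-a->s14 s14-b->s14 s14-c->s14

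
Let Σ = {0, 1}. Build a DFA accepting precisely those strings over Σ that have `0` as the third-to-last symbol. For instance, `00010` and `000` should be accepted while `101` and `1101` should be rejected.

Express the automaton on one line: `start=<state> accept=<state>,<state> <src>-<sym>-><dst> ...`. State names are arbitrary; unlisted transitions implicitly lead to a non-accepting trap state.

A DFA must remember the last 3 symbols (since which symbol is third-to-last isn't known until the input ends). Use one state per possible window of the last ≤3 symbols; accept from those whose window starts with `0`.
With 15 states:
          0    1  
>  s0     s1   s2 
   s1     s3   s4 
   s2     s5   s6 
   s3     s7   s8 
   s4     s9  s10 
   s5    s11  s12 
   s6    s13  s14 
 * s7     s7   s8 
 * s8     s9  s10 
 * s9    s11  s12 
 * s10   s13  s14 
   s11    s7   s8 
   s12    s9  s10 
   s13   s11  s12 
   s14   s13  s14 
(> = start, * = accepting)

start=s0 accept=s7,s8,s9,s10 s0-0->s1 s0-1->s2 s1-0->s3 s1-1->s4 s2-0->s5 s2-1->s6 s3-0->s7 s3-1->s8 s4-0->s9 s4-1->s10 s5-0->s11 s5-1->s12 s6-0->s13 s6-1->s14 s7-0->s7 s7-1->s8 s8-0->s9 s8-1->s10 s9-0->s11 s9-1->s12 s10-0->s13 s10-1->s14 s11-0->s7 s11-1->s8 s12-0->s9 s12-1->s10 s13-0->s11 s13-1->s12 s14-0->s13 s14-1->s14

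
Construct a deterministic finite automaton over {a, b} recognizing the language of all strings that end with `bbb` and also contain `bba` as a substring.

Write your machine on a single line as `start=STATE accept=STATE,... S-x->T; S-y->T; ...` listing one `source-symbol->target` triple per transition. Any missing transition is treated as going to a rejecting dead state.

start=q0; accept=q7; q0-a->q0; q0-b->q1; q1-a->q0; q1-b->q2; q2-a->q3; q2-b->q4; q3-a->q3; q3-b->q5; q4-a->q3; q4-b->q4; q5-a->q3; q5-b->q6; q6-a->q3; q6-b->q7; q7-a->q3; q7-b->q7

Build one automaton per condition and run them in lockstep. One (4 states) tracks how much of the suffix `bbb` has currently been matched; the other (4 states) tracks whether and how much of `bba` has been seen. Each combined state is a pair, one component from each; accept when both components accept.
        a   b  
>  q0   q0  q1 
   q1   q0  q2 
   q2   q3  q4 
   q3   q3  q5 
   q4   q3  q4 
   q5   q3  q6 
   q6   q3  q7 
 * q7   q3  q7 
(> = start, * = accepting)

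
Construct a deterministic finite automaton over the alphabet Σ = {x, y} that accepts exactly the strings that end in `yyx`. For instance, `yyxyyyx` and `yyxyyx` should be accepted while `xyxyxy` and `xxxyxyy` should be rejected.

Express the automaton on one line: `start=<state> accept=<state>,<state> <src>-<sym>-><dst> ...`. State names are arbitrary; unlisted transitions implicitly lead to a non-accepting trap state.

Remember how much of `yyx` the current input suffix matches. State A means no match yet; B means the last symbol is `y`; C means the last 2 symbols are `yy`; D means the last 3 symbols are `yyx`. Only D accepts. On a mismatch, fall back to the longest proper suffix that is still a prefix of `yyx`.
4 states suffice.
       x  y 
>  A   A  B 
   B   A  C 
   C   D  C 
 * D   A  B 
(> = start, * = accepting)

start=A accept=D A-x->A A-y->B B-x->A B-y->C C-x->D C-y->C D-x->A D-y->B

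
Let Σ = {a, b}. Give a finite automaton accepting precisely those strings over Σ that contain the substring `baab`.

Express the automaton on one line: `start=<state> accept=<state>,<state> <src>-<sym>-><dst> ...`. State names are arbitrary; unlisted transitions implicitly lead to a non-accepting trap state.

start=q0 accept=q4 q0-a->q0 q0-b->q1 q1-a->q2 q1-b->q1 q2-a->q3 q2-b->q1 q3-a->q0 q3-b->q4 q4-a->q4 q4-b->q4

Track how much of `baab` has been matched so far: state q0 is no progress, q4 is the absorbing accept state reached once `baab` has occurred. Intermediate states record partial matches; on a mismatch, fall back to the longest reusable overlap.
With 5 states:
        a   b  
>  q0   q0  q1 
   q1   q2  q1 
   q2   q3  q1 
   q3   q0  q4 
 * q4   q4  q4 
(> = start, * = accepting)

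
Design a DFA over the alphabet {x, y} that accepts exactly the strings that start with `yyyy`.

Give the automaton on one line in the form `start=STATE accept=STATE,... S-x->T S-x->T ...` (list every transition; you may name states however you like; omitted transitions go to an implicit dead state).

start=q0 accept=q4 q0-x->q5 q0-y->q1 q1-x->q5 q1-y->q2 q2-x->q5 q2-y->q3 q3-x->q5 q3-y->q4 q4-x->q4 q4-y->q4 q5-x->q5 q5-y->q5

Check the first 4 symbols one by one: q0 through q3 record how many have matched `yyyy` so far; any wrong symbol goes to the dead state q5. After all 4 match we enter the accepting sink q4.
A 6-state machine:
        x   y  
>  q0   q5  q1 
   q1   q5  q2 
   q2   q5  q3 
   q3   q5  q4 
 * q4   q4  q4 
   q5   q5  q5 
(> = start, * = accepting)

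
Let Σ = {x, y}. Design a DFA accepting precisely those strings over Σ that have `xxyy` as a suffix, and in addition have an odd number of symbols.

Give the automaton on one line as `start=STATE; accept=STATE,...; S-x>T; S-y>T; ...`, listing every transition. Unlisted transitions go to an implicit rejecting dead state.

Run two small machines in parallel and take their product. The first has 5 states tracking how much of the suffix `xxyy` has currently been matched; the second has 2 states tracking the input length modulo 2. A product state is a pair (one from each), accepting exactly when both do.
A 10-state machine:
        x   y  
>  S0   S1  S2 
   S1   S3  S0 
   S2   S4  S0 
   S3   S5  S6 
   S4   S5  S2 
   S5   S3  S7 
   S6   S4  S8 
   S7   S1  S9 
   S8   S1  S2 
 * S9   S4  S0 
(> = start, * = accepting)

start=S0; accept=S9; S0-x>S1; S0-y>S2; S1-x>S3; S1-y>S0; S2-x>S4; S2-y>S0; S3-x>S5; S3-y>S6; S4-x>S5; S4-y>S2; S5-x>S3; S5-y>S7; S6-x>S4; S6-y>S8; S7-x>S1; S7-y>S9; S8-x>S1; S8-y>S2; S9-x>S4; S9-y>S0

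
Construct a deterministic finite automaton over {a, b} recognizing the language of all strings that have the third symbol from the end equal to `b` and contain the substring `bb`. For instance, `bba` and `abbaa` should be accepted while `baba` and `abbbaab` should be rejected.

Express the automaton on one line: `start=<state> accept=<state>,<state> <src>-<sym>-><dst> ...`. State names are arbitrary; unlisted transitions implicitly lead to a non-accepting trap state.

Run two small machines in parallel and take their product. One (15 states) tracks the last 3 symbols read; the other (3 states) tracks whether and how much of `bb` has been seen. Each combined state is a pair, one component from each; accept when both components accept.
          a    b  
>  s0     s1   s2 
   s1     s3   s4 
   s2     s5   s6 
   s3     s7   s8 
   s4     s9  s10 
   s5    s11  s12 
   s6    s13  s14 
   s7     s7   s8 
   s8     s9  s10 
   s9    s11  s12 
   s10   s13  s14 
   s11    s7   s8 
   s12    s9  s10 
 * s13   s15  s16 
 * s14   s13  s14 
 * s15   s17  s18 
 * s16   s19  s10 
   s17   s17  s18 
   s18   s19  s10 
   s19   s15  s16 
(> = start, * = accepting)

start=s0 accept=s13,s14,s15,s16 s0-a->s1 s0-b->s2 s1-a->s3 s1-b->s4 s2-a->s5 s2-b->s6 s3-a->s7 s3-b->s8 s4-a->s9 s4-b->s10 s5-a->s11 s5-b->s12 s6-a->s13 s6-b->s14 s7-a->s7 s7-b->s8 s8-a->s9 s8-b->s10 s9-a->s11 s9-b->s12 s10-a->s13 s10-b->s14 s11-a->s7 s11-b->s8 s12-a->s9 s12-b->s10 s13-a->s15 s13-b->s16 s14-a->s13 s14-b->s14 s15-a->s17 s15-b->s18 s16-a->s19 s16-b->s10 s17-a->s17 s17-b->s18 s18-a->s19 s18-b->s10 s19-a->s15 s19-b->s16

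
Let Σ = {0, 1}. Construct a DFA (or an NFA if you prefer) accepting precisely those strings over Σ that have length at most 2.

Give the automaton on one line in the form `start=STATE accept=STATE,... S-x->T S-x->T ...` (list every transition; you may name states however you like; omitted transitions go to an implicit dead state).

start=s0 accept=s0,s1,s2 s0-0->s1 s0-1->s1 s1-0->s2 s1-1->s2 s2-0->s3 s2-1->s3 s3-0->s3 s3-1->s3

Count input length up to 3: every symbol moves from s0 toward s3, which means 'more than 2' and absorbs. Accept from {s0, s1, s2}.
4 states suffice.
        0   1  
>* s0   s1  s1 
 * s1   s2  s2 
 * s2   s3  s3 
   s3   s3  s3 
(> = start, * = accepting)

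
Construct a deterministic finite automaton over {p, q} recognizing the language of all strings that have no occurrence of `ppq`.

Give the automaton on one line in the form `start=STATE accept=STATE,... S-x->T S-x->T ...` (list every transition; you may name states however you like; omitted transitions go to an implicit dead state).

This is the complement of 'contains `ppq`'. Use the same substring-matching states — A through D holding how much of `ppq` has just been matched — but flip the accepting set: everything except the trap D accepts.
With 4 states:
       p  q 
>* A   B  A 
 * B   C  A 
 * C   C  D 
   D   D  D 
(> = start, * = accepting)

start=A accept=A,B,C A-p->B A-q->A B-p->C B-q->A C-p->C C-q->D D-p->D D-q->D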